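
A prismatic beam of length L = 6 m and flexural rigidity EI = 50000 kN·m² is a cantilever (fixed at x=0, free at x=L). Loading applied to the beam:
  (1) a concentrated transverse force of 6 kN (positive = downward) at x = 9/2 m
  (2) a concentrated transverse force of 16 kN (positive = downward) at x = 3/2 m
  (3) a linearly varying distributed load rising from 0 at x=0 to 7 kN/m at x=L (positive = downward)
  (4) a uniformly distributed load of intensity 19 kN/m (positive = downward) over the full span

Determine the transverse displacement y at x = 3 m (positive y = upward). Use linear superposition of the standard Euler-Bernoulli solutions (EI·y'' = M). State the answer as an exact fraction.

Load 1 — point force P=6 kN at a=9/2 m (b=L-a=3/2):
  y_1 = -Px²(3a-x)/(6EI)  [x≤a] = -6·3²·(3·(9/2)-3)/(6·50000) = -189/100000 m
Load 2 — point force P=16 kN at a=3/2 m (b=L-a=9/2):
  y_2 = -Pa²(3x-a)/(6EI)  [x>a] = -16·(3/2)²·(3·3-(3/2))/(6·50000) = -9/10000 m
Load 3 — triangular load w₀=7 kN/m (0→w₀ over full span):
  y_3 = (w₀Lx³/12-w₀L²x²/6-w₀x⁵/(120L))/EI = (7·6·3³/12-7·6²·3²/6-7·3⁵/(120·6))/50000 = -22869/4000000 m
Load 4 — uniform load w=19 kN/m over full span:
  y_4 = -wx²(x²-4Lx+6L²)/(24EI) = -19·3²·(3²-4·6·3+6·6²)/(24·50000) = -8721/400000 m
Superposition: y = Σ y_i = -121239/4000000 m ≈ -0.030310 m

y(3) = -121239/4000000 m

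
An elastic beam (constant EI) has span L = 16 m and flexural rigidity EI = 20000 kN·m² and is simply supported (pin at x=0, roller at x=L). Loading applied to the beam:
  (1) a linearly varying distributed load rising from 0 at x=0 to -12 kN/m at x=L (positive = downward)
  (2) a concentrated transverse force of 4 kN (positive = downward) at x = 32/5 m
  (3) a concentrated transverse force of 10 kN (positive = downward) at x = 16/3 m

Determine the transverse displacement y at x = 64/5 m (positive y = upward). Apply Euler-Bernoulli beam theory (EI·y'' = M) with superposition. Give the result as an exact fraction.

Load 1 — triangular load w₀=-12 kN/m (0→w₀ over full span):
  y_1 = -w₀x(7L⁴-10L²x²+3x⁴)/(360LEI) = -(-12)·(64/5)·(7·16⁴-10·16²·(64/5)²+3·(64/5)⁴)/(360·16·20000) = 1560576/9765625 m
Load 2 — point force P=4 kN at a=32/5 m (b=L-a=48/5):
  y_2 = -Pa(L-x)(2Lx-a²-x²)/(6LEI)  [x>a] = -4·(32/5)·(16-(64/5))·(2·16·(64/5)-(32/5)²-(64/5)²)/(6·16·20000) = -2048/234375 m
Load 3 — point force P=10 kN at a=16/3 m (b=L-a=32/3):
  y_3 = -Pa(L-x)(2Lx-a²-x²)/(6LEI)  [x>a] = -10·(16/3)·(16-(64/5))·(2·16·(64/5)-(16/3)²-(64/5)²)/(6·16·20000) = -24448/1265625 m
Superposition: y = Σ y_i = 104214656/791015625 m ≈ 0.131748 m

y(64/5) = 104214656/791015625 m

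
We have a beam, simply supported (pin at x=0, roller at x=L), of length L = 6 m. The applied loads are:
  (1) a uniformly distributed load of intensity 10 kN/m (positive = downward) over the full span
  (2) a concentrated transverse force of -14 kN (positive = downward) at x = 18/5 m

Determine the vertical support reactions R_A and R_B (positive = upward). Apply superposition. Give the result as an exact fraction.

Load 1 — uniform load w=10 kN/m over full span:
  R_A = wL/2 = 10·6/2 = 30 kN
  R_B = wL/2 = 10·6/2 = 30 kN
Load 2 — point force P=-14 kN at a=18/5 m (b=L-a=12/5):
  R_A = Pb/L = (-14)·(12/5)/6 = -28/5 kN
  R_B = Pa/L = (-14)·(18/5)/6 = -42/5 kN
Superposition: R_A = 122/5 kN, R_B = 108/5 kN

R_A = 122/5 kN, R_B = 108/5 kN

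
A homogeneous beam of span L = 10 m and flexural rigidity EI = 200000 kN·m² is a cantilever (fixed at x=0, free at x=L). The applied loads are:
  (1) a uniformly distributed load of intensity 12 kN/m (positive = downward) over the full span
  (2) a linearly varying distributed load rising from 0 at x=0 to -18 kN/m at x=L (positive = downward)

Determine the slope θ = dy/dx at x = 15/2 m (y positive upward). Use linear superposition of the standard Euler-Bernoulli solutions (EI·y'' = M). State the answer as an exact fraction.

Load 1 — uniform load w=12 kN/m over full span:
  θ_1 = -wx(x²-3Lx+3L²)/(6EI) = -12·(15/2)·((15/2)²-3·10·(15/2)+3·10²)/(6·200000) = -63/6400 rad
Load 2 — triangular load w₀=-18 kN/m (0→w₀ over full span):
  θ_2 = (w₀Lx²/4-w₀L²x/3-w₀x⁴/(24L))/EI = ((-18)·10·(15/2)²/4-(-18)·10²·(15/2)/3-(-18)·(15/2)⁴/(24·10))/200000 = 2259/204800 rad
Superposition: θ = Σ θ_i = 243/204800 rad ≈ 0.001187 rad

θ(15/2) = 243/204800 rad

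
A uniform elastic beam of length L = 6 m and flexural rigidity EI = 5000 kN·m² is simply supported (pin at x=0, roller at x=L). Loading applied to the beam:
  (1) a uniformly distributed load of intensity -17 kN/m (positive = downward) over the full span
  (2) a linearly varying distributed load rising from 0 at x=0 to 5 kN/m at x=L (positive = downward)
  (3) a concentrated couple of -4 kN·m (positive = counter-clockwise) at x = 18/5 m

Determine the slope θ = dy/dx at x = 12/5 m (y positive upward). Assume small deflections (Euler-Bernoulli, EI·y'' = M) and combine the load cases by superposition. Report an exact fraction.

θ(12/5) = 589/78125 rad

Load 1 — uniform load w=-17 kN/m over full span:
  θ_1 = -w(L³-6Lx²+4x³)/(24EI) = -(-17)·(6³-6·6·(12/5)²+4·(12/5)³)/(24·5000) = 5661/625000 rad
Load 2 — triangular load w₀=5 kN/m (0→w₀ over full span):
  θ_2 = -w₀(7L⁴-30L²x²+15x⁴)/(360LEI) = -5·(7·6⁴-30·6²·(12/5)²+15·(12/5)⁴)/(360·6·5000) = -969/625000 rad
Load 3 — applied couple M₀=-4 kN·m at a=18/5 m (b=L-a=12/5):
  θ_3 = (M₀x²/(2L)+C₁)/EI  [x≤a] with C₁=M₀(3b²-L²)/(6L)=52/25 = ((-4)·(12/5)²/(2·6)+(52/25))/5000 = 1/31250 rad
Superposition: θ = Σ θ_i = 589/78125 rad ≈ 0.007539 rad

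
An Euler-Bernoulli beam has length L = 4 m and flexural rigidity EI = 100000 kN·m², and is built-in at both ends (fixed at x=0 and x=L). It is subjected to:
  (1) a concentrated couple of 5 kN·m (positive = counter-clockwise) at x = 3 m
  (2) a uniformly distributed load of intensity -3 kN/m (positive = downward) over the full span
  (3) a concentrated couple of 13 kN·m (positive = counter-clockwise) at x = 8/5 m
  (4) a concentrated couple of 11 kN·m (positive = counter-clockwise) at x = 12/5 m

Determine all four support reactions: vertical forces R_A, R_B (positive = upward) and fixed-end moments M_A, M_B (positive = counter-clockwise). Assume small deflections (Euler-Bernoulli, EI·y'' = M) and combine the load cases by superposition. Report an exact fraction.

R_A = 3237/800 kN, M_A = 1057/400 kN·m, R_B = -12837/800 kN, M_B = 3417/400 kN·m

Load 1 — applied couple M₀=5 kN·m at a=3 m (b=L-a=1):
  R_A = 6M₀ab/L³ = 6·5·3·1/4³ = 45/32 kN
  M_A = M₀b(2a-b)/L² = 5·1·(2·3-1)/4² = 25/16 kN·m
  R_B = -6M₀ab/L³ = -6·5·3·1/4³ = -45/32 kN
  M_B = M₀a(2b-a)/L² = 5·3·(2·1-3)/4² = -15/16 kN·m
Load 2 — uniform load w=-3 kN/m over full span:
  R_A = wL/2 = (-3)·4/2 = -6 kN
  M_A = wL²/12 = (-3)·4²/12 = -4 kN·m
  R_B = wL/2 = (-3)·4/2 = -6 kN
  M_B = -wL²/12 = -(-3)·4²/12 = 4 kN·m
Load 3 — applied couple M₀=13 kN·m at a=8/5 m (b=L-a=12/5):
  R_A = 6M₀ab/L³ = 6·13·(8/5)·(12/5)/4³ = 117/25 kN
  M_A = M₀b(2a-b)/L² = 13·(12/5)·(2·(8/5)-(12/5))/4² = 39/25 kN·m
  R_B = -6M₀ab/L³ = -6·13·(8/5)·(12/5)/4³ = -117/25 kN
  M_B = M₀a(2b-a)/L² = 13·(8/5)·(2·(12/5)-(8/5))/4² = 104/25 kN·m
Load 4 — applied couple M₀=11 kN·m at a=12/5 m (b=L-a=8/5):
  R_A = 6M₀ab/L³ = 6·11·(12/5)·(8/5)/4³ = 99/25 kN
  M_A = M₀b(2a-b)/L² = 11·(8/5)·(2·(12/5)-(8/5))/4² = 88/25 kN·m
  R_B = -6M₀ab/L³ = -6·11·(12/5)·(8/5)/4³ = -99/25 kN
  M_B = M₀a(2b-a)/L² = 11·(12/5)·(2·(8/5)-(12/5))/4² = 33/25 kN·m
Superposition: R_A = 3237/800 kN, M_A = 1057/400 kN·m, R_B = -12837/800 kN, M_B = 3417/400 kN·m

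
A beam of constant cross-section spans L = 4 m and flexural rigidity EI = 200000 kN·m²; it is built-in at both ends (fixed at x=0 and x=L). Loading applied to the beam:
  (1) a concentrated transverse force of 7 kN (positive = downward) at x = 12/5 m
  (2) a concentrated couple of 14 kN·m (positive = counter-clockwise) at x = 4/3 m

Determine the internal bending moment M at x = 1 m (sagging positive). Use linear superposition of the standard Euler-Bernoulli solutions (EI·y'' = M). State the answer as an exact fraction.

Load 1 — point force P=7 kN at a=12/5 m (b=L-a=8/5):
  M_1 = Pb²(3a+b)x/L³ - Pab²/L²  [x≤a] = 7·(8/5)²·(3·(12/5)+(8/5))·1/4³ - 7·(12/5)·(8/5)²/4² = -28/125 kN·m
Load 2 — applied couple M₀=14 kN·m at a=4/3 m (b=L-a=8/3):
  M_2 = R_Ax - M_A  [x≤a] with R_A=14/3, M_A=0 = (14/3)·1 - 0 = 14/3 kN·m
Superposition: M = Σ M_i = 1666/375 kN·m ≈ 4.442667 kN·m

M(1) = 1666/375 kN·m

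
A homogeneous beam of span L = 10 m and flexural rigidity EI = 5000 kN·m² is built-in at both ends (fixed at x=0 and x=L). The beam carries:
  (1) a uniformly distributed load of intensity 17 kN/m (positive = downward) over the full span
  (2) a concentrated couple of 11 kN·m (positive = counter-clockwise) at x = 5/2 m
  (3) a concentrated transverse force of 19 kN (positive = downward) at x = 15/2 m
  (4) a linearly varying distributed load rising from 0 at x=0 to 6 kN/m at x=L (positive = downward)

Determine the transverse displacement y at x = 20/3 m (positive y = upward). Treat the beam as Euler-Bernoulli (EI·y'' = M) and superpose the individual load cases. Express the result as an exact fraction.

y(20/3) = -35419/388800 m

Load 1 — uniform load w=17 kN/m over full span:
  y_1 = -wx²(L-x)²/(24EI) = -17·(20/3)²·(10-(20/3))²/(24·5000) = -17/243 m
Load 2 — applied couple M₀=11 kN·m at a=5/2 m (b=L-a=15/2):
  y_2 = (R_Ax³/6 - M_Ax²/2 - M₀(x-a)²/2)/EI  [x>a] with R_A=99/80, M_A=-33/16 = ((99/80)·(20/3)³/6 - (-33/16)·(20/3)²/2 - 11·((20/3)-(5/2))²/2)/5000 = 11/4800 m
Load 3 — point force P=19 kN at a=15/2 m (b=L-a=5/2):
  y_3 = -Pb²x²(3aL-(3a+b)x)/(6L³EI)  [x≤a] = -19·(5/2)²·(20/3)²·(3·(15/2)·10-(3·(15/2)+(5/2))·(20/3))/(6·10³·5000) = -133/12960 m
Load 4 — triangular load w₀=6 kN/m (0→w₀ over full span):
  y_4 = -w₀x²(L-x)²(x+2L)/(120LEI) = -6·(20/3)²·(10-(20/3))²·((20/3)+2·10)/(120·10·5000) = -16/1215 m
Superposition: y = Σ y_i = -35419/388800 m ≈ -0.091098 m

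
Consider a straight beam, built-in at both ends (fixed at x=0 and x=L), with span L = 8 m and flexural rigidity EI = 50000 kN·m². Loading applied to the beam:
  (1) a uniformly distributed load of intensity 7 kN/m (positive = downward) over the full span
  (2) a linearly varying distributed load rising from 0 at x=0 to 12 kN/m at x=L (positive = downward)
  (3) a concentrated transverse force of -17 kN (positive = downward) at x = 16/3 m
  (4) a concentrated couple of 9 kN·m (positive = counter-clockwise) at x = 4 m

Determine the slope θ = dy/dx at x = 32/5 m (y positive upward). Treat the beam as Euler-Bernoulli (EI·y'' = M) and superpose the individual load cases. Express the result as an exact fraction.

θ(32/5) = 157477/210937500 rad

Load 1 — uniform load w=7 kN/m over full span:
  θ_1 = -wx(L-x)(L-2x)/(12EI) = -7·(32/5)·(8-(32/5))·(8-2·(32/5))/(12·50000) = 224/390625 rad
Load 2 — triangular load w₀=12 kN/m (0→w₀ over full span):
  θ_2 = -w₀(2x(L-x)(L-2x)(x+2L)+x²(L-x)²)/(120LEI) = -12·(2·(32/5)·(8-(32/5))·(8-2·(32/5))·((32/5)+2·8)+(32/5)²·(8-(32/5))²)/(120·8·50000) = 1024/1953125 rad
Load 3 — point force P=-17 kN at a=16/3 m (b=L-a=8/3):
  θ_3 = Pa²(L-x)(2bL-(3b+a)(L-x))/(2L³EI)  [x>a] = (-17)·(16/3)²·(8-(32/5))·(2·(8/3)·8-(3·(8/3)+(16/3))·(8-(32/5)))/(2·8³·50000) = -136/421875 rad
Load 4 — applied couple M₀=9 kN·m at a=4 m (b=L-a=4):
  θ_4 = (R_Ax²/2 - M_Ax - M₀(x-a))/EI  [x>a] with R_A=27/16, M_A=9/4 = ((27/16)·(32/5)²/2 - (9/4)·(32/5) - 9·((32/5)-4))/50000 = -9/312500 rad
Superposition: θ = Σ θ_i = 157477/210937500 rad ≈ 0.000747 rad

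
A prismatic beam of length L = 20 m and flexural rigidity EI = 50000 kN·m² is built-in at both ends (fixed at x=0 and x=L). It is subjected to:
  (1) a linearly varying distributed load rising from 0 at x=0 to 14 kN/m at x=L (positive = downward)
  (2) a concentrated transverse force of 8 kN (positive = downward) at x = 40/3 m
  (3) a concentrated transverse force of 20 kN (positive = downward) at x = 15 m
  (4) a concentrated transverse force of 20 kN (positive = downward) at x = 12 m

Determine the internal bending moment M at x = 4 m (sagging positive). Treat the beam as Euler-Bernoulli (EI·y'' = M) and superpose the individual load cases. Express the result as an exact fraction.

Load 1 — triangular load w₀=14 kN/m (0→w₀ over full span):
  M_1 = 3w₀Lx/20 - w₀L²/30 - w₀x³/(6L) = 3·14·20·4/20 - 14·20²/30 - 14·4³/(6·20) = -392/15 kN·m
Load 2 — point force P=8 kN at a=40/3 m (b=L-a=20/3):
  M_2 = Pb²(3a+b)x/L³ - Pab²/L²  [x≤a] = 8·(20/3)²·(3·(40/3)+(20/3))·4/20³ - 8·(40/3)·(20/3)²/20² = -32/9 kN·m
Load 3 — point force P=20 kN at a=15 m (b=L-a=5):
  M_3 = Pb²(3a+b)x/L³ - Pab²/L²  [x≤a] = 20·5²·(3·15+5)·4/20³ - 20·15·5²/20² = -25/4 kN·m
Load 4 — point force P=20 kN at a=12 m (b=L-a=8):
  M_4 = Pb²(3a+b)x/L³ - Pab²/L²  [x≤a] = 20·8²·(3·12+8)·4/20³ - 20·12·8²/20² = -256/25 kN·m
Superposition: M = Σ M_i = -41561/900 kN·m ≈ -46.178889 kN·m

M(4) = -41561/900 kN·m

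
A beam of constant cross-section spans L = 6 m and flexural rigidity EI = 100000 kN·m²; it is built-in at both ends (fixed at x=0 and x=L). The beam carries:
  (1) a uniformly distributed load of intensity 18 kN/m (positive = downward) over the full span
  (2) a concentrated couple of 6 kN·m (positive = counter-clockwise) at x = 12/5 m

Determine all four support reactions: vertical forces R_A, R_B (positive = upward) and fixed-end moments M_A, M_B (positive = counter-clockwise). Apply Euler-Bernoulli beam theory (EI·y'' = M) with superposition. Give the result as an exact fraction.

Load 1 — uniform load w=18 kN/m over full span:
  R_A = wL/2 = 18·6/2 = 54 kN
  M_A = wL²/12 = 18·6²/12 = 54 kN·m
  R_B = wL/2 = 18·6/2 = 54 kN
  M_B = -wL²/12 = -18·6²/12 = -54 kN·m
Load 2 — applied couple M₀=6 kN·m at a=12/5 m (b=L-a=18/5):
  R_A = 6M₀ab/L³ = 6·6·(12/5)·(18/5)/6³ = 36/25 kN
  M_A = M₀b(2a-b)/L² = 6·(18/5)·(2·(12/5)-(18/5))/6² = 18/25 kN·m
  R_B = -6M₀ab/L³ = -6·6·(12/5)·(18/5)/6³ = -36/25 kN
  M_B = M₀a(2b-a)/L² = 6·(12/5)·(2·(18/5)-(12/5))/6² = 48/25 kN·m
Superposition: R_A = 1386/25 kN, M_A = 1368/25 kN·m, R_B = 1314/25 kN, M_B = -1302/25 kN·m

R_A = 1386/25 kN, M_A = 1368/25 kN·m, R_B = 1314/25 kN, M_B = -1302/25 kN·m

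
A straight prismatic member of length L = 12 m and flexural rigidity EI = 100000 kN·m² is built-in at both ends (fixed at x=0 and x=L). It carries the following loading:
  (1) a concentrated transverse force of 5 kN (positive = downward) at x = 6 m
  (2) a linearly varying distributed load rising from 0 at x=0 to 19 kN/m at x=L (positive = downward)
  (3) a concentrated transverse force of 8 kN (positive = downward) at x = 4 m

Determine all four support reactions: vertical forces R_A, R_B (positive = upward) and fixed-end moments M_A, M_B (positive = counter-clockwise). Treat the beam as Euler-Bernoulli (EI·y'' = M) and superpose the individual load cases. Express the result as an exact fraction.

R_A = 11509/270 kN, M_A = 10163/90 kN·m, R_B = 22781/270 kN, M_B = -13627/90 kN·m

Load 1 — point force P=5 kN at a=6 m (b=L-a=6):
  R_A = Pb²(3a+b)/L³ = 5·6²·(3·6+6)/12³ = 5/2 kN
  M_A = Pab²/L² = 5·6·6²/12² = 15/2 kN·m
  R_B = Pa²(a+3b)/L³ = 5·6²·(6+3·6)/12³ = 5/2 kN
  M_B = -Pa²b/L² = -5·6²·6/12² = -15/2 kN·m
Load 2 — triangular load w₀=19 kN/m (0→w₀ over full span):
  R_A = 3w₀L/20 = 3·19·12/20 = 171/5 kN
  M_A = w₀L²/30 = 19·12²/30 = 456/5 kN·m
  R_B = 7w₀L/20 = 7·19·12/20 = 399/5 kN
  M_B = -w₀L²/20 = -19·12²/20 = -684/5 kN·m
Load 3 — point force P=8 kN at a=4 m (b=L-a=8):
  R_A = Pb²(3a+b)/L³ = 8·8²·(3·4+8)/12³ = 160/27 kN
  M_A = Pab²/L² = 8·4·8²/12² = 128/9 kN·m
  R_B = Pa²(a+3b)/L³ = 8·4²·(4+3·8)/12³ = 56/27 kN
  M_B = -Pa²b/L² = -8·4²·8/12² = -64/9 kN·m
Superposition: R_A = 11509/270 kN, M_A = 10163/90 kN·m, R_B = 22781/270 kN, M_B = -13627/90 kN·m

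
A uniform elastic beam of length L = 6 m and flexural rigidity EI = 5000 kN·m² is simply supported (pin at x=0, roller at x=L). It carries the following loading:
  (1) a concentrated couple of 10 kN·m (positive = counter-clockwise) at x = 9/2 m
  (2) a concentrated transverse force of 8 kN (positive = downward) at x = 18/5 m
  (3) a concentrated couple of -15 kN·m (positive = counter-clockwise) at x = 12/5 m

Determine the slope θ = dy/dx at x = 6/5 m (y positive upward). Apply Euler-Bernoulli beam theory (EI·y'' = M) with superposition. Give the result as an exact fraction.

θ(6/5) = -23749/5000000 rad

Load 1 — applied couple M₀=10 kN·m at a=9/2 m (b=L-a=3/2):
  θ_1 = (M₀x²/(2L)+C₁)/EI  [x≤a] with C₁=M₀(3b²-L²)/(6L)=-65/8 = (10·(6/5)²/(2·6)+(-65/8))/5000 = -277/200000 rad
Load 2 — point force P=8 kN at a=18/5 m (b=L-a=12/5):
  θ_2 = -Pb(L²-b²-3x²)/(6LEI)  [x≤a] = -8·(12/5)·(6²-(12/5)²-3·(6/5)²)/(6·6·5000) = -216/78125 rad
Load 3 — applied couple M₀=-15 kN·m at a=12/5 m (b=L-a=18/5):
  θ_3 = (M₀x²/(2L)+C₁)/EI  [x≤a] with C₁=M₀(3b²-L²)/(6L)=-6/5 = ((-15)·(6/5)²/(2·6)+(-6/5))/5000 = -3/5000 rad
Superposition: θ = Σ θ_i = -23749/5000000 rad ≈ -0.004750 rad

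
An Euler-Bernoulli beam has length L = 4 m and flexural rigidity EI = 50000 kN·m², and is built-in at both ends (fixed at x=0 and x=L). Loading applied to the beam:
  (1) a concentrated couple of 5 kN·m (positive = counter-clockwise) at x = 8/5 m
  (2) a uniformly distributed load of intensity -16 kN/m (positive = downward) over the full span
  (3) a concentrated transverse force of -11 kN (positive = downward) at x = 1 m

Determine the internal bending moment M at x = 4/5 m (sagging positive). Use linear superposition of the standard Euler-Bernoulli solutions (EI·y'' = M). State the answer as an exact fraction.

M(4/5) = 547/1200 kN·m

Load 1 — applied couple M₀=5 kN·m at a=8/5 m (b=L-a=12/5):
  M_1 = R_Ax - M_A  [x≤a] with R_A=9/5, M_A=3/5 = (9/5)·(4/5) - (3/5) = 21/25 kN·m
Load 2 — uniform load w=-16 kN/m over full span:
  M_2 = wLx/2 - wL²/12 - wx²/2 = (-16)·4·(4/5)/2 - (-16)·4²/12 - (-16)·(4/5)²/2 = 64/75 kN·m
Load 3 — point force P=-11 kN at a=1 m (b=L-a=3):
  M_3 = Pb²(3a+b)x/L³ - Pab²/L²  [x≤a] = (-11)·3²·(3·1+3)·(4/5)/4³ - (-11)·1·3²/4² = -99/80 kN·m
Superposition: M = Σ M_i = 547/1200 kN·m ≈ 0.455833 kN·m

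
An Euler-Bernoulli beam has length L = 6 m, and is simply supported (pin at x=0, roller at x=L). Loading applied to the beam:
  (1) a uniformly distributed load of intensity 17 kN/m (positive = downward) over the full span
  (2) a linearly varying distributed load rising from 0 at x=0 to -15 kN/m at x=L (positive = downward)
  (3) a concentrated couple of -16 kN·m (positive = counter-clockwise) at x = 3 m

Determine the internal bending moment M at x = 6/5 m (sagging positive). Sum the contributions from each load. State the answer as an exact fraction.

Load 1 — uniform load w=17 kN/m over full span:
  M_1 = wx(L-x)/2 = 17·(6/5)·(6-(6/5))/2 = 1224/25 kN·m
Load 2 — triangular load w₀=-15 kN/m (0→w₀ over full span):
  M_2 = w₀Lx/6 - w₀x³/(6L) = (-15)·6·(6/5)/6 - (-15)·(6/5)³/(6·6) = -432/25 kN·m
Load 3 — applied couple M₀=-16 kN·m at a=3 m (b=L-a=3):
  M_3 = M₀x/L  [x≤a] = (-16)·(6/5)/6 = -16/5 kN·m
Superposition: M = Σ M_i = 712/25 kN·m ≈ 28.480000 kN·m

M(6/5) = 712/25 kN·m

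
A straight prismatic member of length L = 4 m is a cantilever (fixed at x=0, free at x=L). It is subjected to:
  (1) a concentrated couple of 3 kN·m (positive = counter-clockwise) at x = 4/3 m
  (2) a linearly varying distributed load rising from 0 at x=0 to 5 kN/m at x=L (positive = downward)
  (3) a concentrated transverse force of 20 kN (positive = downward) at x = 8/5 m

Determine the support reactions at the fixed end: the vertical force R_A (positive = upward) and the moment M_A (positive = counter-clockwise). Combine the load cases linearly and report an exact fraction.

R_A = 30 kN, M_A = 167/3 kN·m

Load 1 — applied couple M₀=3 kN·m at a=4/3 m (b=L-a=8/3):
  R_A = 0 kN
  M_A = -M₀ = -3 kN·m
Load 2 — triangular load w₀=5 kN/m (0→w₀ over full span):
  R_A = w₀L/2 = 5·4/2 = 10 kN
  M_A = w₀L²/3 = 5·4²/3 = 80/3 kN·m
Load 3 — point force P=20 kN at a=8/5 m (b=L-a=12/5):
  R_A = P = 20 kN
  M_A = Pa = 20·(8/5) = 32 kN·m
Superposition: R_A = 30 kN, M_A = 167/3 kN·m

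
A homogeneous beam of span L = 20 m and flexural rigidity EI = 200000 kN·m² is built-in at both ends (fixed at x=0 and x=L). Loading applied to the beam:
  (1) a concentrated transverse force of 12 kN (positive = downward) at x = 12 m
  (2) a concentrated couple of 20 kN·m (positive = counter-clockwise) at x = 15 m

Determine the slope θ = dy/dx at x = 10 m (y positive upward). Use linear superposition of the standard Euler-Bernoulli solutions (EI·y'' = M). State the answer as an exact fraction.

θ(10) = -509/4000000 rad

Load 1 — point force P=12 kN at a=12 m (b=L-a=8):
  θ_1 = -Pb²x(2aL-(3a+b)x)/(2L³EI)  [x≤a] = -12·8²·10·(2·12·20-(3·12+8)·10)/(2·20³·200000) = -3/31250 rad
Load 2 — applied couple M₀=20 kN·m at a=15 m (b=L-a=5):
  θ_2 = (R_Ax²/2 - M_Ax)/EI  [x≤a] with R_A=9/8, M_A=25/4 = ((9/8)·10²/2 - (25/4)·10)/200000 = -1/32000 rad
Superposition: θ = Σ θ_i = -509/4000000 rad ≈ -0.000127 rad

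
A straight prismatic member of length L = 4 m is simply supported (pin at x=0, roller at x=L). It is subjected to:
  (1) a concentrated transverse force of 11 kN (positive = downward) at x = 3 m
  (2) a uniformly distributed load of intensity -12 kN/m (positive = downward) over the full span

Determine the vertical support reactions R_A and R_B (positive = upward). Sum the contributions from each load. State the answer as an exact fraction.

R_A = -85/4 kN, R_B = -63/4 kN

Load 1 — point force P=11 kN at a=3 m (b=L-a=1):
  R_A = Pb/L = 11·1/4 = 11/4 kN
  R_B = Pa/L = 11·3/4 = 33/4 kN
Load 2 — uniform load w=-12 kN/m over full span:
  R_A = wL/2 = (-12)·4/2 = -24 kN
  R_B = wL/2 = (-12)·4/2 = -24 kN
Superposition: R_A = -85/4 kN, R_B = -63/4 kN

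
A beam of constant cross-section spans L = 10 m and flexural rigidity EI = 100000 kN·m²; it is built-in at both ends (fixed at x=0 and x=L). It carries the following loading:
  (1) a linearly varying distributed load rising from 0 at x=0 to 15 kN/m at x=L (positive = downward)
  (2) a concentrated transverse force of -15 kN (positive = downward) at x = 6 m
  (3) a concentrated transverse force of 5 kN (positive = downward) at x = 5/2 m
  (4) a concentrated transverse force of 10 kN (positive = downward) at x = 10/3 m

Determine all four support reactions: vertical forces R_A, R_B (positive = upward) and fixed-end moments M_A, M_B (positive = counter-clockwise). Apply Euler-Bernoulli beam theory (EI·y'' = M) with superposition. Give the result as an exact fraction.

Load 1 — triangular load w₀=15 kN/m (0→w₀ over full span):
  R_A = 3w₀L/20 = 3·15·10/20 = 45/2 kN
  M_A = w₀L²/30 = 15·10²/30 = 50 kN·m
  R_B = 7w₀L/20 = 7·15·10/20 = 105/2 kN
  M_B = -w₀L²/20 = -15·10²/20 = -75 kN·m
Load 2 — point force P=-15 kN at a=6 m (b=L-a=4):
  R_A = Pb²(3a+b)/L³ = (-15)·4²·(3·6+4)/10³ = -132/25 kN
  M_A = Pab²/L² = (-15)·6·4²/10² = -72/5 kN·m
  R_B = Pa²(a+3b)/L³ = (-15)·6²·(6+3·4)/10³ = -243/25 kN
  M_B = -Pa²b/L² = -(-15)·6²·4/10² = 108/5 kN·m
Load 3 — point force P=5 kN at a=5/2 m (b=L-a=15/2):
  R_A = Pb²(3a+b)/L³ = 5·(15/2)²·(3·(5/2)+(15/2))/10³ = 135/32 kN
  M_A = Pab²/L² = 5·(5/2)·(15/2)²/10² = 225/32 kN·m
  R_B = Pa²(a+3b)/L³ = 5·(5/2)²·((5/2)+3·(15/2))/10³ = 25/32 kN
  M_B = -Pa²b/L² = -5·(5/2)²·(15/2)/10² = -75/32 kN·m
Load 4 — point force P=10 kN at a=10/3 m (b=L-a=20/3):
  R_A = Pb²(3a+b)/L³ = 10·(20/3)²·(3·(10/3)+(20/3))/10³ = 200/27 kN
  M_A = Pab²/L² = 10·(10/3)·(20/3)²/10² = 400/27 kN·m
  R_B = Pa²(a+3b)/L³ = 10·(10/3)²·((10/3)+3·(20/3))/10³ = 70/27 kN
  M_B = -Pa²b/L² = -10·(10/3)²·(20/3)/10² = -200/27 kN·m
Superposition: R_A = 623077/21600 kN, M_A = 248167/4320 kN·m, R_B = 996923/21600 kN, M_B = -272813/4320 kN·m

R_A = 623077/21600 kN, M_A = 248167/4320 kN·m, R_B = 996923/21600 kN, M_B = -272813/4320 kN·m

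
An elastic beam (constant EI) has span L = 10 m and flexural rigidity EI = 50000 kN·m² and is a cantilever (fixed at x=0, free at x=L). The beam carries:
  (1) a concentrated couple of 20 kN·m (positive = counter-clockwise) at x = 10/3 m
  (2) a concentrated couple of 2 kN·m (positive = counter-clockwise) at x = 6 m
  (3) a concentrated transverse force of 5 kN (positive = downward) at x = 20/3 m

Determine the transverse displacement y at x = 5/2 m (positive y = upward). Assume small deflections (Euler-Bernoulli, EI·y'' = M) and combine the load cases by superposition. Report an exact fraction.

Load 1 — applied couple M₀=20 kN·m at a=10/3 m (b=L-a=20/3):
  y_1 = M₀x²/(2EI)  [x≤a] = 20·(5/2)²/(2·50000) = 1/800 m
Load 2 — applied couple M₀=2 kN·m at a=6 m (b=L-a=4):
  y_2 = M₀x²/(2EI)  [x≤a] = 2·(5/2)²/(2·50000) = 1/8000 m
Load 3 — point force P=5 kN at a=20/3 m (b=L-a=10/3):
  y_3 = -Px²(3a-x)/(6EI)  [x≤a] = -5·(5/2)²·(3·(20/3)-(5/2))/(6·50000) = -7/3840 m
Superposition: y = Σ y_i = -43/96000 m ≈ -0.000448 m

y(5/2) = -43/96000 m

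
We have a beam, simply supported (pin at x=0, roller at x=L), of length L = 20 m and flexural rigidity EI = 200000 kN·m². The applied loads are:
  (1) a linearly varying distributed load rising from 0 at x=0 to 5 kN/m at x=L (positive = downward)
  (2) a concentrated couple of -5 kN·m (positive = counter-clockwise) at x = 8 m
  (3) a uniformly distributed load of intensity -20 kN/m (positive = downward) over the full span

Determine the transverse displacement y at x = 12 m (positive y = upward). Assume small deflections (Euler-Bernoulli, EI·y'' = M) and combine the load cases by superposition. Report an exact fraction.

Load 1 — triangular load w₀=5 kN/m (0→w₀ over full span):
  y_1 = -w₀x(7L⁴-10L²x²+3x⁴)/(360LEI) = -5·12·(7·20⁴-10·20²·12²+3·12⁴)/(360·20·200000) = -1184/46875 m
Load 2 — applied couple M₀=-5 kN·m at a=8 m (b=L-a=12):
  y_2 = (M₀x³/(6L)-M₀(x-a)²/2+C₁x)/EI  [x>a] with C₁=M₀(3b²-L²)/(6L)=-4/3 = ((-5)·12³/(6·20)-(-5)·(12-8)²/2+(-4/3)·12)/200000 = -3/12500 m
Load 3 — uniform load w=-20 kN/m over full span:
  y_3 = -wx(L³-2Lx²+x³)/(24EI) = -(-20)·12·(20³-2·20·12²+12³)/(24·200000) = 124/625 m
Superposition: y = Σ y_i = 32419/187500 m ≈ 0.172901 m

y(12) = 32419/187500 m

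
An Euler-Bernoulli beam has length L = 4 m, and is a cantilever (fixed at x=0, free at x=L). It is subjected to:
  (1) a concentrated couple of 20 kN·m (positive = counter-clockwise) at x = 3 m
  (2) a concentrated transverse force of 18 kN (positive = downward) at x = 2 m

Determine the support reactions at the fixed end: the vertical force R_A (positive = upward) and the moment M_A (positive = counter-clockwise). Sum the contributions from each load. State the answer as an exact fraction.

Load 1 — applied couple M₀=20 kN·m at a=3 m (b=L-a=1):
  R_A = 0 kN
  M_A = -M₀ = -20 kN·m
Load 2 — point force P=18 kN at a=2 m (b=L-a=2):
  R_A = P = 18 kN
  M_A = Pa = 18·2 = 36 kN·m
Superposition: R_A = 18 kN, M_A = 16 kN·m

R_A = 18 kN, M_A = 16 kN·m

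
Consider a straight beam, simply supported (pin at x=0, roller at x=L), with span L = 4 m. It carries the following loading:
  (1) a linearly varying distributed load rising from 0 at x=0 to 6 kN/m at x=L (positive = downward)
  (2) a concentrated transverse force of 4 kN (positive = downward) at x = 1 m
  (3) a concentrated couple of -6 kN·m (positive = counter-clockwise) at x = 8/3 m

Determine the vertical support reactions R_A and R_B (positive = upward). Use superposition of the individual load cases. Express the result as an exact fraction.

Load 1 — triangular load w₀=6 kN/m (0→w₀ over full span):
  R_A = w₀L/6 = 6·4/6 = 4 kN
  R_B = w₀L/3 = 6·4/3 = 8 kN
Load 2 — point force P=4 kN at a=1 m (b=L-a=3):
  R_A = Pb/L = 4·3/4 = 3 kN
  R_B = Pa/L = 4·1/4 = 1 kN
Load 3 — applied couple M₀=-6 kN·m at a=8/3 m (b=L-a=4/3):
  R_A = M₀/L = (-6)/4 = -3/2 kN
  R_B = -M₀/L = -(-6)/4 = 3/2 kN
Superposition: R_A = 11/2 kN, R_B = 21/2 kN

R_A = 11/2 kN, R_B = 21/2 kN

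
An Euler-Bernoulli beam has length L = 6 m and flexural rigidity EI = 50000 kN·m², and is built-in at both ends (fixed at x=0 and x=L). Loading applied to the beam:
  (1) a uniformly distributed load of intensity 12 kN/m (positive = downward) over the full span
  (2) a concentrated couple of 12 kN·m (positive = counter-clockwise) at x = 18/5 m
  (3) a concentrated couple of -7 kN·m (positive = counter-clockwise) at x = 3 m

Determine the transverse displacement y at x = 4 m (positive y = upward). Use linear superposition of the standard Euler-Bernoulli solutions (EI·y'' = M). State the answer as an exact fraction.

y(4) = -5119/7500000 m

Load 1 — uniform load w=12 kN/m over full span:
  y_1 = -wx²(L-x)²/(24EI) = -12·4²·(6-4)²/(24·50000) = -2/3125 m
Load 2 — applied couple M₀=12 kN·m at a=18/5 m (b=L-a=12/5):
  y_2 = (R_Ax³/6 - M_Ax²/2 - M₀(x-a)²/2)/EI  [x>a] with R_A=72/25, M_A=96/25 = ((72/25)·4³/6 - (96/25)·4²/2 - 12·(4-(18/5))²/2)/50000 = -3/156250 m
Load 3 — applied couple M₀=-7 kN·m at a=3 m (b=L-a=3):
  y_3 = (R_Ax³/6 - M_Ax²/2 - M₀(x-a)²/2)/EI  [x>a] with R_A=-7/4, M_A=-7/4 = ((-7/4)·4³/6 - (-7/4)·4²/2 - (-7)·(4-3)²/2)/50000 = -7/300000 m
Superposition: y = Σ y_i = -5119/7500000 m ≈ -0.000683 m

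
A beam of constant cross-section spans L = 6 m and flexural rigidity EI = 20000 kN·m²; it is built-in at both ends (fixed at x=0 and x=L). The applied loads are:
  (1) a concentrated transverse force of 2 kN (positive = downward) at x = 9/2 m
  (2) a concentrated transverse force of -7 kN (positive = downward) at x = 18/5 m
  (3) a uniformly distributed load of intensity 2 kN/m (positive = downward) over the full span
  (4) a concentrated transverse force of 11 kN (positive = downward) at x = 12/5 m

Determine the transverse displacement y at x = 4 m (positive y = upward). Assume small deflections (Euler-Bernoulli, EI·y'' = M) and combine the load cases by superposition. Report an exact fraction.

y(4) = -5971/15000000 m

Load 1 — point force P=2 kN at a=9/2 m (b=L-a=3/2):
  y_1 = -Pb²x²(3aL-(3a+b)x)/(6L³EI)  [x≤a] = -2·(3/2)²·4²·(3·(9/2)·6-(3·(9/2)+(3/2))·4)/(6·6³·20000) = -7/120000 m
Load 2 — point force P=-7 kN at a=18/5 m (b=L-a=12/5):
  y_2 = -Pa²(L-x)²(3bL-(3b+a)(L-x))/(6L³EI)  [x>a] = -(-7)·(18/5)²·(6-4)²·(3·(12/5)·6-(3·(12/5)+(18/5))·(6-4))/(6·6³·20000) = 189/625000 m
Load 3 — uniform load w=2 kN/m over full span:
  y_3 = -wx²(L-x)²/(24EI) = -2·4²·(6-4)²/(24·20000) = -1/3750 m
Load 4 — point force P=11 kN at a=12/5 m (b=L-a=18/5):
  y_4 = -Pa²(L-x)²(3bL-(3b+a)(L-x))/(6L³EI)  [x>a] = -11·(12/5)²·(6-4)²·(3·(18/5)·6-(3·(18/5)+(12/5))·(6-4))/(6·6³·20000) = -88/234375 m
Superposition: y = Σ y_i = -5971/15000000 m ≈ -0.000398 m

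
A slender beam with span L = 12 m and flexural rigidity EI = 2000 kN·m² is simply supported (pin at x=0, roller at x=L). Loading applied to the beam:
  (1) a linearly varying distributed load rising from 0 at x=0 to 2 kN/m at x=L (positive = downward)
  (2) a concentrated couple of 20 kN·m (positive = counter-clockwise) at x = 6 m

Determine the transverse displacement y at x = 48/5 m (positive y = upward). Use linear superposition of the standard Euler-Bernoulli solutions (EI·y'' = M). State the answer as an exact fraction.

y(48/5) = -289809/3906250 m

Load 1 — triangular load w₀=2 kN/m (0→w₀ over full span):
  y_1 = -w₀x(7L⁴-10L²x²+3x⁴)/(360LEI) = -2·(48/5)·(7·12⁴-10·12²·(48/5)²+3·(48/5)⁴)/(360·12·2000) = -164592/1953125 m
Load 2 — applied couple M₀=20 kN·m at a=6 m (b=L-a=6):
  y_2 = (M₀x³/(6L)-M₀(x-a)²/2+C₁x)/EI  [x>a] with C₁=M₀(3b²-L²)/(6L)=-10 = (20·(48/5)³/(6·12)-20·((48/5)-6)²/2+(-10)·(48/5))/2000 = 63/6250 m
Superposition: y = Σ y_i = -289809/3906250 m ≈ -0.074191 m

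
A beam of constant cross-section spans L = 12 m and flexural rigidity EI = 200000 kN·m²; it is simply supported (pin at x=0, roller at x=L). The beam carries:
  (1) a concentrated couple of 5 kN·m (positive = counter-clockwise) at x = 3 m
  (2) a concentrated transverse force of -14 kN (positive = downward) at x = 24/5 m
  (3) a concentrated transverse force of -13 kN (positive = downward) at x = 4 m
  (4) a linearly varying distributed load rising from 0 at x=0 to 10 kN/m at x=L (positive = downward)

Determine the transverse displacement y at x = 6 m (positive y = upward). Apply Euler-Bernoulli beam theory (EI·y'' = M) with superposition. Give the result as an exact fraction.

y(6) = -662711/300000000 m

Load 1 — applied couple M₀=5 kN·m at a=3 m (b=L-a=9):
  y_1 = (M₀x³/(6L)-M₀(x-a)²/2+C₁x)/EI  [x>a] with C₁=M₀(3b²-L²)/(6L)=55/8 = (5·6³/(6·12)-5·(6-3)²/2+(55/8)·6)/200000 = 27/160000 m
Load 2 — point force P=-14 kN at a=24/5 m (b=L-a=36/5):
  y_2 = -Pa(L-x)(2Lx-a²-x²)/(6LEI)  [x>a] = -(-14)·(24/5)·(12-6)·(2·12·6-(24/5)²-6²)/(6·12·200000) = 3717/1562500 m
Load 3 — point force P=-13 kN at a=4 m (b=L-a=8):
  y_3 = -Pa(L-x)(2Lx-a²-x²)/(6LEI)  [x>a] = -(-13)·4·(12-6)·(2·12·6-4²-6²)/(6·12·200000) = 299/150000 m
Load 4 — triangular load w₀=10 kN/m (0→w₀ over full span):
  y_4 = -w₀x(7L⁴-10L²x²+3x⁴)/(360LEI) = -10·6·(7·12⁴-10·12²·6²+3·6⁴)/(360·12·200000) = -27/4000 m
Superposition: y = Σ y_i = -662711/300000000 m ≈ -0.002209 m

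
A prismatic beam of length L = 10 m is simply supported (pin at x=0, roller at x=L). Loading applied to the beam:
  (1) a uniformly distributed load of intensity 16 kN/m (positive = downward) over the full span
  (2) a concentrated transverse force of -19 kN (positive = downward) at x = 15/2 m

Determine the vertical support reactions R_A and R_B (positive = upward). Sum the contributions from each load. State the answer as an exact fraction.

R_A = 301/4 kN, R_B = 263/4 kN

Load 1 — uniform load w=16 kN/m over full span:
  R_A = wL/2 = 16·10/2 = 80 kN
  R_B = wL/2 = 16·10/2 = 80 kN
Load 2 — point force P=-19 kN at a=15/2 m (b=L-a=5/2):
  R_A = Pb/L = (-19)·(5/2)/10 = -19/4 kN
  R_B = Pa/L = (-19)·(15/2)/10 = -57/4 kN
Superposition: R_A = 301/4 kN, R_B = 263/4 kN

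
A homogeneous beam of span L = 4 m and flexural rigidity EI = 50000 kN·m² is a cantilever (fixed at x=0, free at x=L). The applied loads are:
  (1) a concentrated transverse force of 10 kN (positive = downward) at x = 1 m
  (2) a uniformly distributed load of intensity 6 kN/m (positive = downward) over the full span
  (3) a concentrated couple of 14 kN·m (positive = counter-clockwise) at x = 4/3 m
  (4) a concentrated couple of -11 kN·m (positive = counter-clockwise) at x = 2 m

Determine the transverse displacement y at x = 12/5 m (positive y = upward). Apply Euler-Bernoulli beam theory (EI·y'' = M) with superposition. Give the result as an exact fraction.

Load 1 — point force P=10 kN at a=1 m (b=L-a=3):
  y_1 = -Pa²(3x-a)/(6EI)  [x>a] = -10·1²·(3·(12/5)-1)/(6·50000) = -31/150000 m
Load 2 — uniform load w=6 kN/m over full span:
  y_2 = -wx²(x²-4Lx+6L²)/(24EI) = -6·(12/5)²·((12/5)²-4·4·(12/5)+6·4²)/(24·50000) = -3564/1953125 m
Load 3 — applied couple M₀=14 kN·m at a=4/3 m (b=L-a=8/3):
  y_3 = M₀a(2x-a)/(2EI)  [x>a] = 14·(4/3)·(2·(12/5)-(4/3))/(2·50000) = 91/140625 m
Load 4 — applied couple M₀=-11 kN·m at a=2 m (b=L-a=2):
  y_4 = M₀a(2x-a)/(2EI)  [x>a] = (-11)·2·(2·(12/5)-2)/(2·50000) = -77/125000 m
Superposition: y = Σ y_i = -562591/281250000 m ≈ -0.002000 m

y(12/5) = -562591/281250000 m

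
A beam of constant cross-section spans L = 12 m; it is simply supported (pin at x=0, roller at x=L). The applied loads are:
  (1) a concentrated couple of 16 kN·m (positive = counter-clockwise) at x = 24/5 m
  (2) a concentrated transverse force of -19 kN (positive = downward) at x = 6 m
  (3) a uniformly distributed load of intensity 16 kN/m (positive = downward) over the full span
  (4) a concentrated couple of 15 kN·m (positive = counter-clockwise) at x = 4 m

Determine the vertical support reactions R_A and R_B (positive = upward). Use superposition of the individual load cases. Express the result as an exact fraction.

R_A = 1069/12 kN, R_B = 1007/12 kN

Load 1 — applied couple M₀=16 kN·m at a=24/5 m (b=L-a=36/5):
  R_A = M₀/L = 16/12 = 4/3 kN
  R_B = -M₀/L = -16/12 = -4/3 kN
Load 2 — point force P=-19 kN at a=6 m (b=L-a=6):
  R_A = Pb/L = (-19)·6/12 = -19/2 kN
  R_B = Pa/L = (-19)·6/12 = -19/2 kN
Load 3 — uniform load w=16 kN/m over full span:
  R_A = wL/2 = 16·12/2 = 96 kN
  R_B = wL/2 = 16·12/2 = 96 kN
Load 4 — applied couple M₀=15 kN·m at a=4 m (b=L-a=8):
  R_A = M₀/L = 15/12 = 5/4 kN
  R_B = -M₀/L = -15/12 = -5/4 kN
Superposition: R_A = 1069/12 kN, R_B = 1007/12 kN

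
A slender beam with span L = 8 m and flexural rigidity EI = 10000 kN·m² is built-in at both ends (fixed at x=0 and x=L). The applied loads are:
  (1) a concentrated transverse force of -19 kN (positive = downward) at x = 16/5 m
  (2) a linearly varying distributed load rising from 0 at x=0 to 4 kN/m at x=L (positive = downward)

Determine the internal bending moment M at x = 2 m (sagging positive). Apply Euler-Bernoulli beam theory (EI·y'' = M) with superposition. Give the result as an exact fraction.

M(2) = -292/125 kN·m

Load 1 — point force P=-19 kN at a=16/5 m (b=L-a=24/5):
  M_1 = Pb²(3a+b)x/L³ - Pab²/L²  [x≤a] = (-19)·(24/5)²·(3·(16/5)+(24/5))·2/8³ - (-19)·(16/5)·(24/5)²/8² = -342/125 kN·m
Load 2 — triangular load w₀=4 kN/m (0→w₀ over full span):
  M_2 = 3w₀Lx/20 - w₀L²/30 - w₀x³/(6L) = 3·4·8·2/20 - 4·8²/30 - 4·2³/(6·8) = 2/5 kN·m
Superposition: M = Σ M_i = -292/125 kN·m ≈ -2.336000 kN·m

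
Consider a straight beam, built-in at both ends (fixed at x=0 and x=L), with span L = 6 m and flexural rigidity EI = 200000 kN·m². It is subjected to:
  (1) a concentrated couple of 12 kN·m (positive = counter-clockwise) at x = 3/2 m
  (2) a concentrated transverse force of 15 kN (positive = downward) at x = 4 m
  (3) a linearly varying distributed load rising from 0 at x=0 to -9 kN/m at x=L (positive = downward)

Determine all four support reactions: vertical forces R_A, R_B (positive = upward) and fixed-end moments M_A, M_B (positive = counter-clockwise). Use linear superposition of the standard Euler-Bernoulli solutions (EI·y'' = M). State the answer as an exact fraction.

Load 1 — applied couple M₀=12 kN·m at a=3/2 m (b=L-a=9/2):
  R_A = 6M₀ab/L³ = 6·12·(3/2)·(9/2)/6³ = 9/4 kN
  M_A = M₀b(2a-b)/L² = 12·(9/2)·(2·(3/2)-(9/2))/6² = -9/4 kN·m
  R_B = -6M₀ab/L³ = -6·12·(3/2)·(9/2)/6³ = -9/4 kN
  M_B = M₀a(2b-a)/L² = 12·(3/2)·(2·(9/2)-(3/2))/6² = 15/4 kN·m
Load 2 — point force P=15 kN at a=4 m (b=L-a=2):
  R_A = Pb²(3a+b)/L³ = 15·2²·(3·4+2)/6³ = 35/9 kN
  M_A = Pab²/L² = 15·4·2²/6² = 20/3 kN·m
  R_B = Pa²(a+3b)/L³ = 15·4²·(4+3·2)/6³ = 100/9 kN
  M_B = -Pa²b/L² = -15·4²·2/6² = -40/3 kN·m
Load 3 — triangular load w₀=-9 kN/m (0→w₀ over full span):
  R_A = 3w₀L/20 = 3·(-9)·6/20 = -81/10 kN
  M_A = w₀L²/30 = (-9)·6²/30 = -54/5 kN·m
  R_B = 7w₀L/20 = 7·(-9)·6/20 = -189/10 kN
  M_B = -w₀L²/20 = -(-9)·6²/20 = 81/5 kN·m
Superposition: R_A = -353/180 kN, M_A = -383/60 kN·m, R_B = -1807/180 kN, M_B = 397/60 kN·m

R_A = -353/180 kN, M_A = -383/60 kN·m, R_B = -1807/180 kN, M_B = 397/60 kN·m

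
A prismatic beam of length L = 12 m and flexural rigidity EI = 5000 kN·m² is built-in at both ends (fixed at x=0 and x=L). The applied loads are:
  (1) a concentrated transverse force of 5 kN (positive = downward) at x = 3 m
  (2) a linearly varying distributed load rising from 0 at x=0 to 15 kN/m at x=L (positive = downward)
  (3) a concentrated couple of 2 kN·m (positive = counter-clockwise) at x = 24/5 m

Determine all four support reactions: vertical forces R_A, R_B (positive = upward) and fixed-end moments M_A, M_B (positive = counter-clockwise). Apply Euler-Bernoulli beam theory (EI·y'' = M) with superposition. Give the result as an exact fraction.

Load 1 — point force P=5 kN at a=3 m (b=L-a=9):
  R_A = Pb²(3a+b)/L³ = 5·9²·(3·3+9)/12³ = 135/32 kN
  M_A = Pab²/L² = 5·3·9²/12² = 135/16 kN·m
  R_B = Pa²(a+3b)/L³ = 5·3²·(3+3·9)/12³ = 25/32 kN
  M_B = -Pa²b/L² = -5·3²·9/12² = -45/16 kN·m
Load 2 — triangular load w₀=15 kN/m (0→w₀ over full span):
  R_A = 3w₀L/20 = 3·15·12/20 = 27 kN
  M_A = w₀L²/30 = 15·12²/30 = 72 kN·m
  R_B = 7w₀L/20 = 7·15·12/20 = 63 kN
  M_B = -w₀L²/20 = -15·12²/20 = -108 kN·m
Load 3 — applied couple M₀=2 kN·m at a=24/5 m (b=L-a=36/5):
  R_A = 6M₀ab/L³ = 6·2·(24/5)·(36/5)/12³ = 6/25 kN
  M_A = M₀b(2a-b)/L² = 2·(36/5)·(2·(24/5)-(36/5))/12² = 6/25 kN·m
  R_B = -6M₀ab/L³ = -6·2·(24/5)·(36/5)/12³ = -6/25 kN
  M_B = M₀a(2b-a)/L² = 2·(24/5)·(2·(36/5)-(24/5))/12² = 16/25 kN·m
Superposition: R_A = 25167/800 kN, M_A = 32271/400 kN·m, R_B = 50833/800 kN, M_B = -44069/400 kN·m

R_A = 25167/800 kN, M_A = 32271/400 kN·m, R_B = 50833/800 kN, M_B = -44069/400 kN·m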